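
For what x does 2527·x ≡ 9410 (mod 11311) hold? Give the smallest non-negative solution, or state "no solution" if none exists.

326

First find gcd(2527, 11311):
11311 = 4*2527 + 1203
2527 = 2*1203 + 121
1203 = 9*121 + 114
121 = 1*114 + 7
114 = 16*7 + 2
7 = 3*2 + 1
2 = 2*1 + 0
gcd = 1, so a unique solution mod 11311 exists.
Back-substitute for the Bézout coefficients:
1 = 7 − 3·2
1 = −3·114 + 49·7
1 = 49·121 − 52·114
1 = −52·1203 + 517·121
1 = 517·2527 − 1086·1203
1 = −1086·11311 + 4861·2527
So 2527·(4861) ≡ 1 (mod 11311), giving 2527⁻¹ ≡ 4861.
x ≡ 2527⁻¹·9410 ≡ 4861·9410 ≡ 326 (mod 11311).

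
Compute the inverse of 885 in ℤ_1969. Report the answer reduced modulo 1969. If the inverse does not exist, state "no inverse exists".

Run Euclid on (1969, 885):
1969 = 2·885 + 199
885 = 4·199 + 89
199 = 2·89 + 21
89 = 4·21 + 5
21 = 4·5 + 1
5 = 5·1 + 0
The gcd is 1. Working backward:
1 = 21 − 4·5
1 = −4·89 + 17·21
1 = 17·199 − 38·89
1 = −38·885 + 169·199
1 = 169·1969 − 376·885
So 885·(-376) ≡ 1 (mod 1969), and -376 ≡ 1593 (mod 1969).

1593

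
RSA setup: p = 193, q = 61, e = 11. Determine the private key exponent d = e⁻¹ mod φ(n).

φ(n) = (p−1)(q−1) = 192·60 = 11520.
Need d with 11·d ≡ 1 (mod 11520). Apply the extended Euclidean algorithm:
11520 = 1047×11 + 3
11 = 3×3 + 2
3 = 1×2 + 1
2 = 2×1 + 0
Back-substitute:
1 = 3 − 2
1 = −11 + 4·3
1 = 4·11520 − 4189·11
So 11·(-4189) ≡ 1 (mod 11520), hence d ≡ -4189 ≡ 7331 (mod 11520).

7331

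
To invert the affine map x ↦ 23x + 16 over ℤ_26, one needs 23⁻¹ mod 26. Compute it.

Apply the Euclidean algorithm to 26 and 23:
26 = 1*23 + 3
23 = 7*3 + 2
3 = 1*2 + 1
2 = 2*1 + 0
Since gcd(23, 26) = 1, back-substitute to write 1 as a combination:
1 = 3 − 2
1 = −23 + 8·3
1 = 8·26 − 9·23
Hence 23⁻¹ ≡ -9 ≡ 17 (mod 26).

17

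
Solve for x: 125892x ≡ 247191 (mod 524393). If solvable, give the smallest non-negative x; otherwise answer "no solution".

399020

First find gcd(125892, 524393):
524393 = 4*125892 + 20825
125892 = 6*20825 + 942
20825 = 22*942 + 101
942 = 9*101 + 33
101 = 3*33 + 2
33 = 16*2 + 1
2 = 2*1 + 0
gcd = 1, so a unique solution mod 524393 exists.
Back-substitute for the Bézout coefficients:
1 = 33 − 16·2
1 = −16·101 + 49·33
1 = 49·942 − 457·101
1 = −457·20825 + 10103·942
1 = 10103·125892 − 61075·20825
1 = −61075·524393 + 254403·125892
So 125892·(254403) ≡ 1 (mod 524393), giving 125892⁻¹ ≡ 254403.
x ≡ 125892⁻¹·247191 ≡ 254403·247191 ≡ 399020 (mod 524393).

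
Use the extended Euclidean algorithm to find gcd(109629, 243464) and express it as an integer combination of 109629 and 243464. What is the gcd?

Apply Euclid's algorithm to 243464 and 109629:
243464 = 2·109629 + 24206
109629 = 4·24206 + 12805
24206 = 1·12805 + 11401
12805 = 1·11401 + 1404
11401 = 8·1404 + 169
1404 = 8·169 + 52
169 = 3·52 + 13
52 = 4·13 + 0
gcd(109629, 243464) = 13.
Back-substituting:
13 = 169 − 3·52
13 = −3·1404 + 25·169
13 = 25·11401 − 203·1404
13 = −203·12805 + 228·11401
13 = 228·24206 − 431·12805
13 = −431·109629 + 1952·24206
13 = 1952·243464 − 4335·109629
So 13 = (1952)·243464 + (-4335)·109629.

13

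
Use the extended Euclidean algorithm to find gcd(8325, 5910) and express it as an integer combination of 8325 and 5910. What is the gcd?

Repeated division:
8325 = 1·5910 + 2415
5910 = 2·2415 + 1080
2415 = 2·1080 + 255
1080 = 4·255 + 60
255 = 4·60 + 15
60 = 4·15 + 0
gcd(8325, 5910) = 15.
Working backward:
15 = 255 − 4·60
15 = −4·1080 + 17·255
15 = 17·2415 − 38·1080
15 = −38·5910 + 93·2415
15 = 93·8325 − 131·5910
So 15 = (93)·8325 + (-131)·5910.

15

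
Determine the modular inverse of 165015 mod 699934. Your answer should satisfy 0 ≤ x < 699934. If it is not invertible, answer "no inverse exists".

496891

Run Euclid on (699934, 165015):
699934 = 4×165015 + 39874
165015 = 4×39874 + 5519
39874 = 7×5519 + 1241
5519 = 4×1241 + 555
1241 = 2×555 + 131
555 = 4×131 + 31
131 = 4×31 + 7
31 = 4×7 + 3
7 = 2×3 + 1
3 = 3×1 + 0
gcd = 1, so the inverse exists. Back-substitute:
1 = 7 − 2·3
1 = −2·31 + 9·7
1 = 9·131 − 38·31
1 = −38·555 + 161·131
1 = 161·1241 − 360·555
1 = −360·5519 + 1601·1241
1 = 1601·39874 − 11567·5519
1 = −11567·165015 + 47869·39874
1 = 47869·699934 − 203043·165015
So 165015·(-203043) ≡ 1 (mod 699934), and -203043 ≡ 496891 (mod 699934).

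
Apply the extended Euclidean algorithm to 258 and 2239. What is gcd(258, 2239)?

Euclidean algorithm:
2239 = 8·258 + 175
258 = 1·175 + 83
175 = 2·83 + 9
83 = 9·9 + 2
9 = 4·2 + 1
2 = 2·1 + 0
gcd(258, 2239) = 1.
Back-substituting:
1 = 9 − 4·2
1 = −4·83 + 37·9
1 = 37·175 − 78·83
1 = −78·258 + 115·175
1 = 115·2239 − 998·258
So 1 = (115)·2239 + (-998)·258.

1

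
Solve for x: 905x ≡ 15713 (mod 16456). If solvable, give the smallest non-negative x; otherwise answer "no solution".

4145

First find gcd(905, 16456):
16456 = 18·905 + 166
905 = 5·166 + 75
166 = 2·75 + 16
75 = 4·16 + 11
16 = 1·11 + 5
11 = 2·5 + 1
5 = 5·1 + 0
gcd = 1, so a unique solution mod 16456 exists.
Back-substitute for the Bézout coefficients:
1 = 11 − 2·5
1 = −2·16 + 3·11
1 = 3·75 − 14·16
1 = −14·166 + 31·75
1 = 31·905 − 169·166
1 = −169·16456 + 3073·905
So 905·(3073) ≡ 1 (mod 16456), giving 905⁻¹ ≡ 3073.
x ≡ 905⁻¹·15713 ≡ 3073·15713 ≡ 4145 (mod 16456).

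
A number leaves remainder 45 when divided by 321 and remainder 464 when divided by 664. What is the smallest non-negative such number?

Write x = 45 + 321·k. Then 321·k ≡ 464 − 45 ≡ 419 (mod 664).
Need 321⁻¹ mod 664. Extended Euclid on (664, 321):
664 = 2×321 + 22
321 = 14×22 + 13
22 = 1×13 + 9
13 = 1×9 + 4
9 = 2×4 + 1
4 = 4×1 + 0
Back-substitute:
1 = 9 − 2·4
1 = −2·13 + 3·9
1 = 3·22 − 5·13
1 = −5·321 + 73·22
1 = 73·664 − 151·321
321⁻¹ ≡ 513 (mod 664), so k ≡ 513·419 ≡ 475 (mod 664).
x = 45 + 321·475 = 152520.

152520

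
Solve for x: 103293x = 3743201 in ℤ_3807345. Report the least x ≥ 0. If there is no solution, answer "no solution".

no solution

gcd(103293, 3807345):
3807345 = 36×103293 + 88797
103293 = 1×88797 + 14496
88797 = 6×14496 + 1821
14496 = 7×1821 + 1749
1821 = 1×1749 + 72
1749 = 24×72 + 21
72 = 3×21 + 9
21 = 2×9 + 3
9 = 3×3 + 0
gcd = 3, but 3 ∤ 3743201, so the congruence has no solution.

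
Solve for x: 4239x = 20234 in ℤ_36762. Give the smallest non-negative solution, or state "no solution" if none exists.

gcd(4239, 36762):
36762 = 8·4239 + 2850
4239 = 1·2850 + 1389
2850 = 2·1389 + 72
1389 = 19·72 + 21
72 = 3·21 + 9
21 = 2·9 + 3
9 = 3·3 + 0
gcd = 3, but 3 ∤ 20234, so the congruence has no solution.

no solution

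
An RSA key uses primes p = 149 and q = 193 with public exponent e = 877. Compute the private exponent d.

φ(n) = (p−1)(q−1) = 148·192 = 28416.
Need d with 877·d ≡ 1 (mod 28416). Apply the extended Euclidean algorithm:
28416 = 32·877 + 352
877 = 2·352 + 173
352 = 2·173 + 6
173 = 28·6 + 5
6 = 1·5 + 1
5 = 5·1 + 0
Back-substitute:
1 = 6 − 5
1 = −173 + 29·6
1 = 29·352 − 59·173
1 = −59·877 + 147·352
1 = 147·28416 − 4763·877
So 877·(-4763) ≡ 1 (mod 28416), hence d ≡ -4763 ≡ 23653 (mod 28416).

23653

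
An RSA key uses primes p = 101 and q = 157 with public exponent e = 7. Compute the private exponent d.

11143

φ(n) = (p−1)(q−1) = 100·156 = 15600.
Need d with 7·d ≡ 1 (mod 15600). Apply the extended Euclidean algorithm:
15600 = 2228*7 + 4
7 = 1*4 + 3
4 = 1*3 + 1
3 = 3*1 + 0
Back-substitute:
1 = 4 − 3
1 = −7 + 2·4
1 = 2·15600 − 4457·7
So 7·(-4457) ≡ 1 (mod 15600), hence d ≡ -4457 ≡ 11143 (mod 15600).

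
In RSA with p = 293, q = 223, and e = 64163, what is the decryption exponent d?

φ(n) = (p−1)(q−1) = 292·222 = 64824.
Need d with 64163·d ≡ 1 (mod 64824). Apply the extended Euclidean algorithm:
64824 = 1*64163 + 661
64163 = 97*661 + 46
661 = 14*46 + 17
46 = 2*17 + 12
17 = 1*12 + 5
12 = 2*5 + 2
5 = 2*2 + 1
2 = 2*1 + 0
Back-substitute:
1 = 5 − 2·2
1 = −2·12 + 5·5
1 = 5·17 − 7·12
1 = −7·46 + 19·17
1 = 19·661 − 273·46
1 = −273·64163 + 26500·661
1 = 26500·64824 − 26773·64163
So 64163·(-26773) ≡ 1 (mod 64824), hence d ≡ -26773 ≡ 38051 (mod 64824).

38051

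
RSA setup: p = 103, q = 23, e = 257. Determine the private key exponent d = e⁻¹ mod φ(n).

φ(n) = (p−1)(q−1) = 102·22 = 2244.
Need d with 257·d ≡ 1 (mod 2244). Apply the extended Euclidean algorithm:
2244 = 8·257 + 188
257 = 1·188 + 69
188 = 2·69 + 50
69 = 1·50 + 19
50 = 2·19 + 12
19 = 1·12 + 7
12 = 1·7 + 5
7 = 1·5 + 2
5 = 2·2 + 1
2 = 2·1 + 0
Back-substitute:
1 = 5 − 2·2
1 = −2·7 + 3·5
1 = 3·12 − 5·7
1 = −5·19 + 8·12
1 = 8·50 − 21·19
1 = −21·69 + 29·50
1 = 29·188 − 79·69
1 = −79·257 + 108·188
1 = 108·2244 − 943·257
So 257·(-943) ≡ 1 (mod 2244), hence d ≡ -943 ≡ 1301 (mod 2244).

1301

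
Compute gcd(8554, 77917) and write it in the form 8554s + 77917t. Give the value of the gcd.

7

Euclidean algorithm:
77917 = 9·8554 + 931
8554 = 9·931 + 175
931 = 5·175 + 56
175 = 3·56 + 7
56 = 8·7 + 0
gcd(8554, 77917) = 7.
Back-substituting:
7 = 175 − 3·56
7 = −3·931 + 16·175
7 = 16·8554 − 147·931
7 = −147·77917 + 1339·8554
So 7 = (-147)·77917 + (1339)·8554.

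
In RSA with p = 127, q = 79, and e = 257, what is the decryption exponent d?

1109

φ(n) = (p−1)(q−1) = 126·78 = 9828.
Need d with 257·d ≡ 1 (mod 9828). Apply the extended Euclidean algorithm:
9828 = 38×257 + 62
257 = 4×62 + 9
62 = 6×9 + 8
9 = 1×8 + 1
8 = 8×1 + 0
Back-substitute:
1 = 9 − 8
1 = −62 + 7·9
1 = 7·257 − 29·62
1 = −29·9828 + 1109·257
So 257·1109 ≡ 1 (mod 9828), hence d = 1109.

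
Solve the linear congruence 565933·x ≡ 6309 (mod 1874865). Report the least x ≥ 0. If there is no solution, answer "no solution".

1824453

First find gcd(565933, 1874865):
1874865 = 3*565933 + 177066
565933 = 3*177066 + 34735
177066 = 5*34735 + 3391
34735 = 10*3391 + 825
3391 = 4*825 + 91
825 = 9*91 + 6
91 = 15*6 + 1
6 = 6*1 + 0
gcd = 1, so a unique solution mod 1874865 exists.
Back-substitute for the Bézout coefficients:
1 = 91 − 15·6
1 = −15·825 + 136·91
1 = 136·3391 − 559·825
1 = −559·34735 + 5726·3391
1 = 5726·177066 − 29189·34735
1 = −29189·565933 + 93293·177066
1 = 93293·1874865 − 309068·565933
So 565933·(-309068) ≡ 1 (mod 1874865), giving 565933⁻¹ ≡ 1565797.
x ≡ 565933⁻¹·6309 ≡ 1565797·6309 ≡ 1824453 (mod 1874865).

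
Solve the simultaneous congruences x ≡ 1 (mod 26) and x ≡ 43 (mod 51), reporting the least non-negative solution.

Write x = 1 + 26·k. Then 26·k ≡ 43 − 1 ≡ 42 (mod 51).
Need 26⁻¹ mod 51. Extended Euclid on (51, 26):
51 = 1×26 + 25
26 = 1×25 + 1
25 = 25×1 + 0
Back-substitute:
1 = 26 − 25
1 = −51 + 2·26
26⁻¹ ≡ 2 (mod 51), so k ≡ 2·42 ≡ 33 (mod 51).
x = 1 + 26·33 = 859.

859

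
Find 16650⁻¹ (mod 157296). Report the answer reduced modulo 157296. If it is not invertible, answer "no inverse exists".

no inverse exists

Euclidean algorithm on 157296, 16650:
157296 = 9·16650 + 7446
16650 = 2·7446 + 1758
7446 = 4·1758 + 414
1758 = 4·414 + 102
414 = 4·102 + 6
102 = 17·6 + 0
gcd(16650, 157296) = 6 ≠ 1, so 16650 has no multiplicative inverse modulo 157296.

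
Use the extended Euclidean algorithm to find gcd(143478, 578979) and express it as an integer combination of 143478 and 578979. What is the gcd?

9

Apply Euclid's algorithm to 578979 and 143478:
578979 = 4×143478 + 5067
143478 = 28×5067 + 1602
5067 = 3×1602 + 261
1602 = 6×261 + 36
261 = 7×36 + 9
36 = 4×9 + 0
gcd(143478, 578979) = 9.
Back-substituting:
9 = 261 − 7·36
9 = −7·1602 + 43·261
9 = 43·5067 − 136·1602
9 = −136·143478 + 3851·5067
9 = 3851·578979 − 15540·143478
So 9 = (3851)·578979 + (-15540)·143478.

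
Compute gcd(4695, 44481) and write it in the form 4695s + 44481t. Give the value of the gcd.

Repeated division:
44481 = 9×4695 + 2226
4695 = 2×2226 + 243
2226 = 9×243 + 39
243 = 6×39 + 9
39 = 4×9 + 3
9 = 3×3 + 0
gcd(4695, 44481) = 3.
Back-substituting:
3 = 39 − 4·9
3 = −4·243 + 25·39
3 = 25·2226 − 229·243
3 = −229·4695 + 483·2226
3 = 483·44481 − 4576·4695
So 3 = (483)·44481 + (-4576)·4695.

3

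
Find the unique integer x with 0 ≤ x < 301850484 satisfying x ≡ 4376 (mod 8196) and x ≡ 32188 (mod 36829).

190217144

Write x = 4376 + 8196·k. Then 8196·k ≡ 32188 − 4376 ≡ 27812 (mod 36829).
Need 8196⁻¹ mod 36829. Extended Euclid on (36829, 8196):
36829 = 4·8196 + 4045
8196 = 2·4045 + 106
4045 = 38·106 + 17
106 = 6·17 + 4
17 = 4·4 + 1
4 = 4·1 + 0
Back-substitute:
1 = 17 − 4·4
1 = −4·106 + 25·17
1 = 25·4045 − 954·106
1 = −954·8196 + 1933·4045
1 = 1933·36829 − 8686·8196
8196⁻¹ ≡ 28143 (mod 36829), so k ≡ 28143·27812 ≡ 23208 (mod 36829).
x = 4376 + 8196·23208 = 190217144.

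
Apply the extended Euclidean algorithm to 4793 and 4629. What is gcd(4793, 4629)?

Euclidean algorithm:
4793 = 1·4629 + 164
4629 = 28·164 + 37
164 = 4·37 + 16
37 = 2·16 + 5
16 = 3·5 + 1
5 = 5·1 + 0
gcd(4793, 4629) = 1.
Working backward:
1 = 16 − 3·5
1 = −3·37 + 7·16
1 = 7·164 − 31·37
1 = −31·4629 + 875·164
1 = 875·4793 − 906·4629
So 1 = (875)·4793 + (-906)·4629.

1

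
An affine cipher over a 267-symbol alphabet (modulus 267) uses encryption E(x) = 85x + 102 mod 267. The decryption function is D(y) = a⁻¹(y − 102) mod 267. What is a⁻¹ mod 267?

22

Extended Euclidean algorithm:
267 = 3·85 + 12
85 = 7·12 + 1
12 = 12·1 + 0
Since gcd(85, 267) = 1, back-substitute to write 1 as a combination:
1 = 85 − 7·12
1 = −7·267 + 22·85
So 85·22 ≡ 1 (mod 267).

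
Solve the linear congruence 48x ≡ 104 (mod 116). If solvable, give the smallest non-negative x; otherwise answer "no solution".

7

First find gcd(48, 116):
116 = 2×48 + 20
48 = 2×20 + 8
20 = 2×8 + 4
8 = 2×4 + 0
gcd = 4 and 4 | 104, so solutions exist. Divide through by 4: 12x ≡ 26 (mod 29).
Now find 12⁻¹ mod 29:
29 = 2·12 + 5
12 = 2·5 + 2
5 = 2·2 + 1
2 = 2·1 + 0
Back-substitute:
1 = 5 − 2·2
1 = −2·12 + 5·5
1 = 5·29 − 12·12
So 12·(-12) ≡ 1 (mod 29), i.e. 12⁻¹ ≡ 17.
Then x ≡ 17·26 ≡ 7 (mod 29); the smallest non-negative solution is x = 7.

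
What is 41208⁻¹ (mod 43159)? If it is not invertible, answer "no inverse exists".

10198

gcd(43159, 41208) by repeated division:
43159 = 1*41208 + 1951
41208 = 21*1951 + 237
1951 = 8*237 + 55
237 = 4*55 + 17
55 = 3*17 + 4
17 = 4*4 + 1
4 = 4*1 + 0
Since gcd(41208, 43159) = 1, back-substitute to write 1 as a combination:
1 = 17 − 4·4
1 = −4·55 + 13·17
1 = 13·237 − 56·55
1 = −56·1951 + 461·237
1 = 461·41208 − 9737·1951
1 = −9737·43159 + 10198·41208
So 41208·10198 ≡ 1 (mod 43159).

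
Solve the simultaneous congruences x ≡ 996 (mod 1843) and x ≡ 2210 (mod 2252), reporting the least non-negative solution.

3263106

Write x = 996 + 1843·k. Then 1843·k ≡ 2210 − 996 ≡ 1214 (mod 2252).
Need 1843⁻¹ mod 2252. Extended Euclid on (2252, 1843):
2252 = 1×1843 + 409
1843 = 4×409 + 207
409 = 1×207 + 202
207 = 1×202 + 5
202 = 40×5 + 2
5 = 2×2 + 1
2 = 2×1 + 0
Back-substitute:
1 = 5 − 2·2
1 = −2·202 + 81·5
1 = 81·207 − 83·202
1 = −83·409 + 164·207
1 = 164·1843 − 739·409
1 = −739·2252 + 903·1843
1843⁻¹ ≡ 903 (mod 2252), so k ≡ 903·1214 ≡ 1770 (mod 2252).
x = 996 + 1843·1770 = 3263106.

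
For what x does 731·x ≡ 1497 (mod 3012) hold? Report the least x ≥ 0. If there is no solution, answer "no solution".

First find gcd(731, 3012):
3012 = 4*731 + 88
731 = 8*88 + 27
88 = 3*27 + 7
27 = 3*7 + 6
7 = 1*6 + 1
6 = 6*1 + 0
gcd = 1, so a unique solution mod 3012 exists.
Back-substitute for the Bézout coefficients:
1 = 7 − 6
1 = −27 + 4·7
1 = 4·88 − 13·27
1 = −13·731 + 108·88
1 = 108·3012 − 445·731
So 731·(-445) ≡ 1 (mod 3012), giving 731⁻¹ ≡ 2567.
x ≡ 731⁻¹·1497 ≡ 2567·1497 ≡ 2499 (mod 3012).

2499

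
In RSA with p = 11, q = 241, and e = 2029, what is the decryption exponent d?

φ(n) = (p−1)(q−1) = 10·240 = 2400.
Need d with 2029·d ≡ 1 (mod 2400). Apply the extended Euclidean algorithm:
2400 = 1*2029 + 371
2029 = 5*371 + 174
371 = 2*174 + 23
174 = 7*23 + 13
23 = 1*13 + 10
13 = 1*10 + 3
10 = 3*3 + 1
3 = 3*1 + 0
Back-substitute:
1 = 10 − 3·3
1 = −3·13 + 4·10
1 = 4·23 − 7·13
1 = −7·174 + 53·23
1 = 53·371 − 113·174
1 = −113·2029 + 618·371
1 = 618·2400 − 731·2029
So 2029·(-731) ≡ 1 (mod 2400), hence d ≡ -731 ≡ 1669 (mod 2400).

1669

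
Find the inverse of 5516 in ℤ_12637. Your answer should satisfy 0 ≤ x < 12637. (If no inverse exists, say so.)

Apply the Euclidean algorithm to 12637 and 5516:
12637 = 2·5516 + 1605
5516 = 3·1605 + 701
1605 = 2·701 + 203
701 = 3·203 + 92
203 = 2·92 + 19
92 = 4·19 + 16
19 = 1·16 + 3
16 = 5·3 + 1
3 = 3·1 + 0
gcd = 1, so the inverse exists. Back-substitute:
1 = 16 − 5·3
1 = −5·19 + 6·16
1 = 6·92 − 29·19
1 = −29·203 + 64·92
1 = 64·701 − 221·203
1 = −221·1605 + 506·701
1 = 506·5516 − 1739·1605
1 = −1739·12637 + 3984·5516
So 5516·3984 ≡ 1 (mod 12637).

3984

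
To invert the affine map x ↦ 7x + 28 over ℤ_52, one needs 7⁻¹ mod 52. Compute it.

15

Apply the Euclidean algorithm to 52 and 7:
52 = 7×7 + 3
7 = 2×3 + 1
3 = 3×1 + 0
The gcd is 1. Working backward:
1 = 7 − 2·3
1 = −2·52 + 15·7
So 7·15 ≡ 1 (mod 52).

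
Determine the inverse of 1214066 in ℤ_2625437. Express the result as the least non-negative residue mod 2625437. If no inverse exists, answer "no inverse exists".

Extended Euclidean algorithm:
2625437 = 2·1214066 + 197305
1214066 = 6·197305 + 30236
197305 = 6·30236 + 15889
30236 = 1·15889 + 14347
15889 = 1·14347 + 1542
14347 = 9·1542 + 469
1542 = 3·469 + 135
469 = 3·135 + 64
135 = 2·64 + 7
64 = 9·7 + 1
7 = 7·1 + 0
gcd = 1, so the inverse exists. Back-substitute:
1 = 64 − 9·7
1 = −9·135 + 19·64
1 = 19·469 − 66·135
1 = −66·1542 + 217·469
1 = 217·14347 − 2019·1542
1 = −2019·15889 + 2236·14347
1 = 2236·30236 − 4255·15889
1 = −4255·197305 + 27766·30236
1 = 27766·1214066 − 170851·197305
1 = −170851·2625437 + 369468·1214066
So 1214066·369468 ≡ 1 (mod 2625437).

369468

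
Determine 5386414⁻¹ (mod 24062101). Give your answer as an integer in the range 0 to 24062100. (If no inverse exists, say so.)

Extended Euclidean algorithm:
24062101 = 4·5386414 + 2516445
5386414 = 2·2516445 + 353524
2516445 = 7·353524 + 41777
353524 = 8·41777 + 19308
41777 = 2·19308 + 3161
19308 = 6·3161 + 342
3161 = 9·342 + 83
342 = 4·83 + 10
83 = 8·10 + 3
10 = 3·3 + 1
3 = 3·1 + 0
The gcd is 1. Working backward:
1 = 10 − 3·3
1 = −3·83 + 25·10
1 = 25·342 − 103·83
1 = −103·3161 + 952·342
1 = 952·19308 − 5815·3161
1 = −5815·41777 + 12582·19308
1 = 12582·353524 − 106471·41777
1 = −106471·2516445 + 757879·353524
1 = 757879·5386414 − 1622229·2516445
1 = −1622229·24062101 + 7246795·5386414
So 5386414·7246795 ≡ 1 (mod 24062101).

7246795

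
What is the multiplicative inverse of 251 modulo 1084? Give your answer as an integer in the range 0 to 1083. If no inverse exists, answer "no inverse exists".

Run Euclid on (1084, 251):
1084 = 4×251 + 80
251 = 3×80 + 11
80 = 7×11 + 3
11 = 3×3 + 2
3 = 1×2 + 1
2 = 2×1 + 0
The gcd is 1. Working backward:
1 = 3 − 2
1 = −11 + 4·3
1 = 4·80 − 29·11
1 = −29·251 + 91·80
1 = 91·1084 − 393·251
Hence 251⁻¹ ≡ -393 ≡ 691 (mod 1084).

691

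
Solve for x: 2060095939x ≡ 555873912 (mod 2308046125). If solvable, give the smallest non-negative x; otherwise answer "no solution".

139000233

First find gcd(2060095939, 2308046125):
2308046125 = 1·2060095939 + 247950186
2060095939 = 8·247950186 + 76494451
247950186 = 3·76494451 + 18466833
76494451 = 4·18466833 + 2627119
18466833 = 7·2627119 + 77000
2627119 = 34·77000 + 9119
77000 = 8·9119 + 4048
9119 = 2·4048 + 1023
4048 = 3·1023 + 979
1023 = 1·979 + 44
979 = 22·44 + 11
44 = 4·11 + 0
gcd = 11 and 11 | 555873912, so solutions exist. Divide through by 11: 187281449x ≡ 50533992 (mod 209822375).
Now find 187281449⁻¹ mod 209822375:
209822375 = 1·187281449 + 22540926
187281449 = 8·22540926 + 6954041
22540926 = 3·6954041 + 1678803
6954041 = 4·1678803 + 238829
1678803 = 7·238829 + 7000
238829 = 34·7000 + 829
7000 = 8·829 + 368
829 = 2·368 + 93
368 = 3·93 + 89
93 = 1·89 + 4
89 = 22·4 + 1
4 = 4·1 + 0
Back-substitute:
1 = 89 − 22·4
1 = −22·93 + 23·89
1 = 23·368 − 91·93
1 = −91·829 + 205·368
1 = 205·7000 − 1731·829
1 = −1731·238829 + 59059·7000
1 = 59059·1678803 − 415144·238829
1 = −415144·6954041 + 1719635·1678803
1 = 1719635·22540926 − 5574049·6954041
1 = −5574049·187281449 + 46312027·22540926
1 = 46312027·209822375 − 51886076·187281449
So 187281449·(-51886076) ≡ 1 (mod 209822375), i.e. 187281449⁻¹ ≡ 157936299.
Then x ≡ 157936299·50533992 ≡ 139000233 (mod 209822375); the smallest non-negative solution is x = 139000233.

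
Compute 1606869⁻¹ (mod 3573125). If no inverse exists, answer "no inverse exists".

3320104

Apply the Euclidean algorithm to 3573125 and 1606869:
3573125 = 2·1606869 + 359387
1606869 = 4·359387 + 169321
359387 = 2·169321 + 20745
169321 = 8·20745 + 3361
20745 = 6·3361 + 579
3361 = 5·579 + 466
579 = 1·466 + 113
466 = 4·113 + 14
113 = 8·14 + 1
14 = 14·1 + 0
The gcd is 1. Working backward:
1 = 113 − 8·14
1 = −8·466 + 33·113
1 = 33·579 − 41·466
1 = −41·3361 + 238·579
1 = 238·20745 − 1469·3361
1 = −1469·169321 + 11990·20745
1 = 11990·359387 − 25449·169321
1 = −25449·1606869 + 113786·359387
1 = 113786·3573125 − 253021·1606869
Hence 1606869⁻¹ ≡ -253021 ≡ 3320104 (mod 3573125).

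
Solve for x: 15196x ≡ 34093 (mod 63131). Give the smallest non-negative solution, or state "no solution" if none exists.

38111

First find gcd(15196, 63131):
63131 = 4×15196 + 2347
15196 = 6×2347 + 1114
2347 = 2×1114 + 119
1114 = 9×119 + 43
119 = 2×43 + 33
43 = 1×33 + 10
33 = 3×10 + 3
10 = 3×3 + 1
3 = 3×1 + 0
gcd = 1, so a unique solution mod 63131 exists.
Back-substitute for the Bézout coefficients:
1 = 10 − 3·3
1 = −3·33 + 10·10
1 = 10·43 − 13·33
1 = −13·119 + 36·43
1 = 36·1114 − 337·119
1 = −337·2347 + 710·1114
1 = 710·15196 − 4597·2347
1 = −4597·63131 + 19098·15196
So 15196·(19098) ≡ 1 (mod 63131), giving 15196⁻¹ ≡ 19098.
x ≡ 15196⁻¹·34093 ≡ 19098·34093 ≡ 38111 (mod 63131).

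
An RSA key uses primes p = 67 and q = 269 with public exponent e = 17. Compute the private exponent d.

φ(n) = (p−1)(q−1) = 66·268 = 17688.
Need d with 17·d ≡ 1 (mod 17688). Apply the extended Euclidean algorithm:
17688 = 1040·17 + 8
17 = 2·8 + 1
8 = 8·1 + 0
Back-substitute:
1 = 17 − 2·8
1 = −2·17688 + 2081·17
So 17·2081 ≡ 1 (mod 17688), hence d = 2081.

2081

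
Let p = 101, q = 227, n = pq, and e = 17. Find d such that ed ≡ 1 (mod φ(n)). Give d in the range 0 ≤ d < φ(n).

15953

φ(n) = (p−1)(q−1) = 100·226 = 22600.
Need d with 17·d ≡ 1 (mod 22600). Apply the extended Euclidean algorithm:
22600 = 1329*17 + 7
17 = 2*7 + 3
7 = 2*3 + 1
3 = 3*1 + 0
Back-substitute:
1 = 7 − 2·3
1 = −2·17 + 5·7
1 = 5·22600 − 6647·17
So 17·(-6647) ≡ 1 (mod 22600), hence d ≡ -6647 ≡ 15953 (mod 22600).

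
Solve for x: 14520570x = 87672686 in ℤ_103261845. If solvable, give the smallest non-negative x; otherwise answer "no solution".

gcd(14520570, 103261845):
103261845 = 7×14520570 + 1617855
14520570 = 8×1617855 + 1577730
1617855 = 1×1577730 + 40125
1577730 = 39×40125 + 12855
40125 = 3×12855 + 1560
12855 = 8×1560 + 375
1560 = 4×375 + 60
375 = 6×60 + 15
60 = 4×15 + 0
gcd = 15, but 15 ∤ 87672686, so the congruence has no solution.

no solution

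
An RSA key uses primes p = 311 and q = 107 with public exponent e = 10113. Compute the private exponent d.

φ(n) = (p−1)(q−1) = 310·106 = 32860.
Need d with 10113·d ≡ 1 (mod 32860). Apply the extended Euclidean algorithm:
32860 = 3·10113 + 2521
10113 = 4·2521 + 29
2521 = 86·29 + 27
29 = 1·27 + 2
27 = 13·2 + 1
2 = 2·1 + 0
Back-substitute:
1 = 27 − 13·2
1 = −13·29 + 14·27
1 = 14·2521 − 1217·29
1 = −1217·10113 + 4882·2521
1 = 4882·32860 − 15863·10113
So 10113·(-15863) ≡ 1 (mod 32860), hence d ≡ -15863 ≡ 16997 (mod 32860).

16997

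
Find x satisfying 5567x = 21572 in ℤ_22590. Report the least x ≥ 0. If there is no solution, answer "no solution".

First find gcd(5567, 22590):
22590 = 4×5567 + 322
5567 = 17×322 + 93
322 = 3×93 + 43
93 = 2×43 + 7
43 = 6×7 + 1
7 = 7×1 + 0
gcd = 1, so a unique solution mod 22590 exists.
Back-substitute for the Bézout coefficients:
1 = 43 − 6·7
1 = −6·93 + 13·43
1 = 13·322 − 45·93
1 = −45·5567 + 778·322
1 = 778·22590 − 3157·5567
So 5567·(-3157) ≡ 1 (mod 22590), giving 5567⁻¹ ≡ 19433.
x ≡ 5567⁻¹·21572 ≡ 19433·21572 ≡ 6046 (mod 22590).

6046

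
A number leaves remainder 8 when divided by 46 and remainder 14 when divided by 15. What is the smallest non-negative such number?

Write x = 8 + 46·k. Then 46·k ≡ 14 − 8 ≡ 6 (mod 15).
Need 46⁻¹ mod 15. Extended Euclid on (15, 1):
15 = 15·1 + 0
46⁻¹ ≡ 1 (mod 15), so k ≡ 1·6 ≡ 6 (mod 15).
x = 8 + 46·6 = 284.

284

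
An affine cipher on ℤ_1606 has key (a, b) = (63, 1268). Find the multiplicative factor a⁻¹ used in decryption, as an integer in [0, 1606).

51

Apply the Euclidean algorithm to 1606 and 63:
1606 = 25·63 + 31
63 = 2·31 + 1
31 = 31·1 + 0
The gcd is 1. Working backward:
1 = 63 − 2·31
1 = −2·1606 + 51·63
So 63·51 ≡ 1 (mod 1606).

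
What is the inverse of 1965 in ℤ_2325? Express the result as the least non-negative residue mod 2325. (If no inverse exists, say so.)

no inverse exists

Compute gcd(1965, 2325):
2325 = 1×1965 + 360
1965 = 5×360 + 165
360 = 2×165 + 30
165 = 5×30 + 15
30 = 2×15 + 0
The gcd is 15, not 1, hence no inverse exists.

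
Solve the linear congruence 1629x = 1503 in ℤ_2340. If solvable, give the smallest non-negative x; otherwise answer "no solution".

67

First find gcd(1629, 2340):
2340 = 1·1629 + 711
1629 = 2·711 + 207
711 = 3·207 + 90
207 = 2·90 + 27
90 = 3·27 + 9
27 = 3·9 + 0
gcd = 9 and 9 | 1503, so solutions exist. Divide through by 9: 181x ≡ 167 (mod 260).
Now find 181⁻¹ mod 260:
260 = 1·181 + 79
181 = 2·79 + 23
79 = 3·23 + 10
23 = 2·10 + 3
10 = 3·3 + 1
3 = 3·1 + 0
Back-substitute:
1 = 10 − 3·3
1 = −3·23 + 7·10
1 = 7·79 − 24·23
1 = −24·181 + 55·79
1 = 55·260 − 79·181
So 181·(-79) ≡ 1 (mod 260), i.e. 181⁻¹ ≡ 181.
Then x ≡ 181·167 ≡ 67 (mod 260); the smallest non-negative solution is x = 67.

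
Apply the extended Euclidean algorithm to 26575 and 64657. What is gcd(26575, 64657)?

Repeated division:
64657 = 2*26575 + 11507
26575 = 2*11507 + 3561
11507 = 3*3561 + 824
3561 = 4*824 + 265
824 = 3*265 + 29
265 = 9*29 + 4
29 = 7*4 + 1
4 = 4*1 + 0
gcd(26575, 64657) = 1.
Working backward:
1 = 29 − 7·4
1 = −7·265 + 64·29
1 = 64·824 − 199·265
1 = −199·3561 + 860·824
1 = 860·11507 − 2779·3561
1 = −2779·26575 + 6418·11507
1 = 6418·64657 − 15615·26575
So 1 = (6418)·64657 + (-15615)·26575.

1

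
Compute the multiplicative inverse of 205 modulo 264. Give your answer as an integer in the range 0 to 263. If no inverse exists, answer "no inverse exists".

Run Euclid on (264, 205):
264 = 1*205 + 59
205 = 3*59 + 28
59 = 2*28 + 3
28 = 9*3 + 1
3 = 3*1 + 0
Since gcd(205, 264) = 1, back-substitute to write 1 as a combination:
1 = 28 − 9·3
1 = −9·59 + 19·28
1 = 19·205 − 66·59
1 = −66·264 + 85·205
So 205·85 ≡ 1 (mod 264).

85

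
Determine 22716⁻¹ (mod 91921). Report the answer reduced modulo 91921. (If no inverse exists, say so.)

77398

Run Euclid on (91921, 22716):
91921 = 4*22716 + 1057
22716 = 21*1057 + 519
1057 = 2*519 + 19
519 = 27*19 + 6
19 = 3*6 + 1
6 = 6*1 + 0
Since gcd(22716, 91921) = 1, back-substitute to write 1 as a combination:
1 = 19 − 3·6
1 = −3·519 + 82·19
1 = 82·1057 − 167·519
1 = −167·22716 + 3589·1057
1 = 3589·91921 − 14523·22716
So 22716·(-14523) ≡ 1 (mod 91921), and -14523 ≡ 77398 (mod 91921).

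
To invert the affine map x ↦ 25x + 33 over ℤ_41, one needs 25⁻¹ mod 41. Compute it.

23

gcd(41, 25) by repeated division:
41 = 1*25 + 16
25 = 1*16 + 9
16 = 1*9 + 7
9 = 1*7 + 2
7 = 3*2 + 1
2 = 2*1 + 0
The gcd is 1. Working backward:
1 = 7 − 3·2
1 = −3·9 + 4·7
1 = 4·16 − 7·9
1 = −7·25 + 11·16
1 = 11·41 − 18·25
So 25·(-18) ≡ 1 (mod 41), and -18 ≡ 23 (mod 41).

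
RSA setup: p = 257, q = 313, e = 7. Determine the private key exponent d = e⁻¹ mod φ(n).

34231

φ(n) = (p−1)(q−1) = 256·312 = 79872.
Need d with 7·d ≡ 1 (mod 79872). Apply the extended Euclidean algorithm:
79872 = 11410·7 + 2
7 = 3·2 + 1
2 = 2·1 + 0
Back-substitute:
1 = 7 − 3·2
1 = −3·79872 + 34231·7
So 7·34231 ≡ 1 (mod 79872), hence d = 34231.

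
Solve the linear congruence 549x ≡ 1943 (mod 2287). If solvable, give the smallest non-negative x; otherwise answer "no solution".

First find gcd(549, 2287):
2287 = 4×549 + 91
549 = 6×91 + 3
91 = 30×3 + 1
3 = 3×1 + 0
gcd = 1, so a unique solution mod 2287 exists.
Back-substitute for the Bézout coefficients:
1 = 91 − 30·3
1 = −30·549 + 181·91
1 = 181·2287 − 754·549
So 549·(-754) ≡ 1 (mod 2287), giving 549⁻¹ ≡ 1533.
x ≡ 549⁻¹·1943 ≡ 1533·1943 ≡ 945 (mod 2287).

945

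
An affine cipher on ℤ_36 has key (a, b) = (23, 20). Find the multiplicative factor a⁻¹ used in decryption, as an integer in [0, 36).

Apply the Euclidean algorithm to 36 and 23:
36 = 1×23 + 13
23 = 1×13 + 10
13 = 1×10 + 3
10 = 3×3 + 1
3 = 3×1 + 0
Since gcd(23, 36) = 1, back-substitute to write 1 as a combination:
1 = 10 − 3·3
1 = −3·13 + 4·10
1 = 4·23 − 7·13
1 = −7·36 + 11·23
So 23·11 ≡ 1 (mod 36).

11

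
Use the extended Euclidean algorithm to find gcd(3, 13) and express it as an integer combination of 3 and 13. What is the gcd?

1

Apply Euclid's algorithm to 13 and 3:
13 = 4×3 + 1
3 = 3×1 + 0
gcd(3, 13) = 1.
Working backward:
1 = 13 − 4·3
So 1 = (1)·13 + (-4)·3.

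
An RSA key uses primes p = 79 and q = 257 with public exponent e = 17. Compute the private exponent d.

φ(n) = (p−1)(q−1) = 78·256 = 19968.
Need d with 17·d ≡ 1 (mod 19968). Apply the extended Euclidean algorithm:
19968 = 1174*17 + 10
17 = 1*10 + 7
10 = 1*7 + 3
7 = 2*3 + 1
3 = 3*1 + 0
Back-substitute:
1 = 7 − 2·3
1 = −2·10 + 3·7
1 = 3·17 − 5·10
1 = −5·19968 + 5873·17
So 17·5873 ≡ 1 (mod 19968), hence d = 5873.

5873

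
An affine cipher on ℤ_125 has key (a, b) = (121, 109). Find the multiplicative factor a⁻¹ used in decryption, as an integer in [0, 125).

gcd(125, 121) by repeated division:
125 = 1·121 + 4
121 = 30·4 + 1
4 = 4·1 + 0
gcd = 1, so the inverse exists. Back-substitute:
1 = 121 − 30·4
1 = −30·125 + 31·121
So 121·31 ≡ 1 (mod 125).

31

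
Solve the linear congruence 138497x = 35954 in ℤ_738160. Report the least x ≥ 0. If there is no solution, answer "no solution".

181922

First find gcd(138497, 738160):
738160 = 5·138497 + 45675
138497 = 3·45675 + 1472
45675 = 31·1472 + 43
1472 = 34·43 + 10
43 = 4·10 + 3
10 = 3·3 + 1
3 = 3·1 + 0
gcd = 1, so a unique solution mod 738160 exists.
Back-substitute for the Bézout coefficients:
1 = 10 − 3·3
1 = −3·43 + 13·10
1 = 13·1472 − 445·43
1 = −445·45675 + 13808·1472
1 = 13808·138497 − 41869·45675
1 = −41869·738160 + 223153·138497
So 138497·(223153) ≡ 1 (mod 738160), giving 138497⁻¹ ≡ 223153.
x ≡ 138497⁻¹·35954 ≡ 223153·35954 ≡ 181922 (mod 738160).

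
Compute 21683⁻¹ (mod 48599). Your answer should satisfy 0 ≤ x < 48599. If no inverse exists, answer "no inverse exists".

34427

Extended Euclidean algorithm:
48599 = 2×21683 + 5233
21683 = 4×5233 + 751
5233 = 6×751 + 727
751 = 1×727 + 24
727 = 30×24 + 7
24 = 3×7 + 3
7 = 2×3 + 1
3 = 3×1 + 0
Since gcd(21683, 48599) = 1, back-substitute to write 1 as a combination:
1 = 7 − 2·3
1 = −2·24 + 7·7
1 = 7·727 − 212·24
1 = −212·751 + 219·727
1 = 219·5233 − 1526·751
1 = −1526·21683 + 6323·5233
1 = 6323·48599 − 14172·21683
Thus 21683·(-14172) ≡ 1 (mod 48599); reducing, -14172 mod 48599 = 34427.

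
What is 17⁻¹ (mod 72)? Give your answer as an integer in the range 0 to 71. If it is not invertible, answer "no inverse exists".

Run Euclid on (72, 17):
72 = 4×17 + 4
17 = 4×4 + 1
4 = 4×1 + 0
Since gcd(17, 72) = 1, back-substitute to write 1 as a combination:
1 = 17 − 4·4
1 = −4·72 + 17·17
So 17·17 ≡ 1 (mod 72).

17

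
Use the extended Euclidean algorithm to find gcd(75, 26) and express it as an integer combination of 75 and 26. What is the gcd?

Repeated division:
75 = 2×26 + 23
26 = 1×23 + 3
23 = 7×3 + 2
3 = 1×2 + 1
2 = 2×1 + 0
gcd(75, 26) = 1.
Working backward:
1 = 3 − 2
1 = −23 + 8·3
1 = 8·26 − 9·23
1 = −9·75 + 26·26
So 1 = (-9)·75 + (26)·26.

1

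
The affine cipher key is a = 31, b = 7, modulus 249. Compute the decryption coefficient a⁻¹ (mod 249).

Extended Euclidean algorithm:
249 = 8·31 + 1
31 = 31·1 + 0
Since gcd(31, 249) = 1, back-substitute to write 1 as a combination:
1 = 249 − 8·31
Hence 31⁻¹ ≡ -8 ≡ 241 (mod 249).

241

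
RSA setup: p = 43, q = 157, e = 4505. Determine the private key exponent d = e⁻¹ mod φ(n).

φ(n) = (p−1)(q−1) = 42·156 = 6552.
Need d with 4505·d ≡ 1 (mod 6552). Apply the extended Euclidean algorithm:
6552 = 1*4505 + 2047
4505 = 2*2047 + 411
2047 = 4*411 + 403
411 = 1*403 + 8
403 = 50*8 + 3
8 = 2*3 + 2
3 = 1*2 + 1
2 = 2*1 + 0
Back-substitute:
1 = 3 − 2
1 = −8 + 3·3
1 = 3·403 − 151·8
1 = −151·411 + 154·403
1 = 154·2047 − 767·411
1 = −767·4505 + 1688·2047
1 = 1688·6552 − 2455·4505
So 4505·(-2455) ≡ 1 (mod 6552), hence d ≡ -2455 ≡ 4097 (mod 6552).

4097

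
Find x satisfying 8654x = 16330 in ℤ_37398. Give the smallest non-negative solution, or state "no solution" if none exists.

First find gcd(8654, 37398):
37398 = 4*8654 + 2782
8654 = 3*2782 + 308
2782 = 9*308 + 10
308 = 30*10 + 8
10 = 1*8 + 2
8 = 4*2 + 0
gcd = 2 and 2 | 16330, so solutions exist. Divide through by 2: 4327x ≡ 8165 (mod 18699).
Now find 4327⁻¹ mod 18699:
18699 = 4*4327 + 1391
4327 = 3*1391 + 154
1391 = 9*154 + 5
154 = 30*5 + 4
5 = 1*4 + 1
4 = 4*1 + 0
Back-substitute:
1 = 5 − 4
1 = −154 + 31·5
1 = 31·1391 − 280·154
1 = −280·4327 + 871·1391
1 = 871·18699 − 3764·4327
So 4327·(-3764) ≡ 1 (mod 18699), i.e. 4327⁻¹ ≡ 14935.
Then x ≡ 14935·8165 ≡ 8096 (mod 18699); the smallest non-negative solution is x = 8096.

8096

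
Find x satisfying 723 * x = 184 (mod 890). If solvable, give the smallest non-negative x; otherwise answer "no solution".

First find gcd(723, 890):
890 = 1*723 + 167
723 = 4*167 + 55
167 = 3*55 + 2
55 = 27*2 + 1
2 = 2*1 + 0
gcd = 1, so a unique solution mod 890 exists.
Back-substitute for the Bézout coefficients:
1 = 55 − 27·2
1 = −27·167 + 82·55
1 = 82·723 − 355·167
1 = −355·890 + 437·723
So 723·(437) ≡ 1 (mod 890), giving 723⁻¹ ≡ 437.
x ≡ 723⁻¹·184 ≡ 437·184 ≡ 308 (mod 890).

308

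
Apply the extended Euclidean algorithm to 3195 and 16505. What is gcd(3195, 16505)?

Apply Euclid's algorithm to 16505 and 3195:
16505 = 5*3195 + 530
3195 = 6*530 + 15
530 = 35*15 + 5
15 = 3*5 + 0
gcd(3195, 16505) = 5.
Working backward:
5 = 530 − 35·15
5 = −35·3195 + 211·530
5 = 211·16505 − 1090·3195
So 5 = (211)·16505 + (-1090)·3195.

5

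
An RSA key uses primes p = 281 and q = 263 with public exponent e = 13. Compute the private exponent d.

67717

φ(n) = (p−1)(q−1) = 280·262 = 73360.
Need d with 13·d ≡ 1 (mod 73360). Apply the extended Euclidean algorithm:
73360 = 5643·13 + 1
13 = 13·1 + 0
Back-substitute:
1 = 73360 − 5643·13
So 13·(-5643) ≡ 1 (mod 73360), hence d ≡ -5643 ≡ 67717 (mod 73360).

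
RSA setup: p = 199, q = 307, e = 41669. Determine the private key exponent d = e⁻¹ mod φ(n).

φ(n) = (p−1)(q−1) = 198·306 = 60588.
Need d with 41669·d ≡ 1 (mod 60588). Apply the extended Euclidean algorithm:
60588 = 1·41669 + 18919
41669 = 2·18919 + 3831
18919 = 4·3831 + 3595
3831 = 1·3595 + 236
3595 = 15·236 + 55
236 = 4·55 + 16
55 = 3·16 + 7
16 = 2·7 + 2
7 = 3·2 + 1
2 = 2·1 + 0
Back-substitute:
1 = 7 − 3·2
1 = −3·16 + 7·7
1 = 7·55 − 24·16
1 = −24·236 + 103·55
1 = 103·3595 − 1569·236
1 = −1569·3831 + 1672·3595
1 = 1672·18919 − 8257·3831
1 = −8257·41669 + 18186·18919
1 = 18186·60588 − 26443·41669
So 41669·(-26443) ≡ 1 (mod 60588), hence d ≡ -26443 ≡ 34145 (mod 60588).

34145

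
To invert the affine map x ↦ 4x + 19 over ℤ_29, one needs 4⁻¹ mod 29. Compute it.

22

Run Euclid on (29, 4):
29 = 7*4 + 1
4 = 4*1 + 0
gcd = 1, so the inverse exists. Back-substitute:
1 = 29 − 7·4
So 4·(-7) ≡ 1 (mod 29), and -7 ≡ 22 (mod 29).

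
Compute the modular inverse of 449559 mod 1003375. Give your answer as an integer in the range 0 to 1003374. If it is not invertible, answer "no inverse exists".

Run Euclid on (1003375, 449559):
1003375 = 2·449559 + 104257
449559 = 4·104257 + 32531
104257 = 3·32531 + 6664
32531 = 4·6664 + 5875
6664 = 1·5875 + 789
5875 = 7·789 + 352
789 = 2·352 + 85
352 = 4·85 + 12
85 = 7·12 + 1
12 = 12·1 + 0
gcd = 1, so the inverse exists. Back-substitute:
1 = 85 − 7·12
1 = −7·352 + 29·85
1 = 29·789 − 65·352
1 = −65·5875 + 484·789
1 = 484·6664 − 549·5875
1 = −549·32531 + 2680·6664
1 = 2680·104257 − 8589·32531
1 = −8589·449559 + 37036·104257
1 = 37036·1003375 − 82661·449559
Thus 449559·(-82661) ≡ 1 (mod 1003375); reducing, -82661 mod 1003375 = 920714.

920714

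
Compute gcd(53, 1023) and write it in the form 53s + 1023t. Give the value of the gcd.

1

Apply Euclid's algorithm to 1023 and 53:
1023 = 19*53 + 16
53 = 3*16 + 5
16 = 3*5 + 1
5 = 5*1 + 0
gcd(53, 1023) = 1.
Express as a combination:
1 = 16 − 3·5
1 = −3·53 + 10·16
1 = 10·1023 − 193·53
So 1 = (10)·1023 + (-193)·53.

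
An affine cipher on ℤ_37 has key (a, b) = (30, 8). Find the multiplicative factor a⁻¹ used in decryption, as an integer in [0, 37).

Extended Euclidean algorithm:
37 = 1·30 + 7
30 = 4·7 + 2
7 = 3·2 + 1
2 = 2·1 + 0
gcd = 1, so the inverse exists. Back-substitute:
1 = 7 − 3·2
1 = −3·30 + 13·7
1 = 13·37 − 16·30
Thus 30·(-16) ≡ 1 (mod 37); reducing, -16 mod 37 = 21.

21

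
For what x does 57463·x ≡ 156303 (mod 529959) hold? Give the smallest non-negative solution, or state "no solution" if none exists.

510336

First find gcd(57463, 529959):
529959 = 9×57463 + 12792
57463 = 4×12792 + 6295
12792 = 2×6295 + 202
6295 = 31×202 + 33
202 = 6×33 + 4
33 = 8×4 + 1
4 = 4×1 + 0
gcd = 1, so a unique solution mod 529959 exists.
Back-substitute for the Bézout coefficients:
1 = 33 − 8·4
1 = −8·202 + 49·33
1 = 49·6295 − 1527·202
1 = −1527·12792 + 3103·6295
1 = 3103·57463 − 13939·12792
1 = −13939·529959 + 128554·57463
So 57463·(128554) ≡ 1 (mod 529959), giving 57463⁻¹ ≡ 128554.
x ≡ 57463⁻¹·156303 ≡ 128554·156303 ≡ 510336 (mod 529959).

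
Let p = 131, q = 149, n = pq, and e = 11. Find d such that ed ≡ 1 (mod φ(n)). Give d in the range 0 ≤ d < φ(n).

φ(n) = (p−1)(q−1) = 130·148 = 19240.
Need d with 11·d ≡ 1 (mod 19240). Apply the extended Euclidean algorithm:
19240 = 1749*11 + 1
11 = 11*1 + 0
Back-substitute:
1 = 19240 − 1749·11
So 11·(-1749) ≡ 1 (mod 19240), hence d ≡ -1749 ≡ 17491 (mod 19240).

17491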